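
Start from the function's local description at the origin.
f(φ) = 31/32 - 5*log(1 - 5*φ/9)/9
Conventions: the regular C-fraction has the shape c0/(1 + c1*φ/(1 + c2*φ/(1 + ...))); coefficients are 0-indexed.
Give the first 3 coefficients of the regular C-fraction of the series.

The regular C-fraction coefficients are [31/32, -800/2511, 205/5022].

Taylor coefficients (expand at 0): a_0 = 31/32, a_1 = 25/81, a_2 = 125/1458.
c0 = a_0 = 31/32. Peel one level at a time: if S = 1 + c*φ/S' with S'(0) = 1, then c is the φ-coefficient of S and S' = c*φ/(S - 1).
S_1 = c0/f = 1 + (-800/2511)*φ + (82000/6305121)*φ^2 + ...; c1 = -800/2511.
S_2 = c1*φ/(S_1 - 1) = 1 + (205/5022)*φ + ...; c2 = 205/5022.


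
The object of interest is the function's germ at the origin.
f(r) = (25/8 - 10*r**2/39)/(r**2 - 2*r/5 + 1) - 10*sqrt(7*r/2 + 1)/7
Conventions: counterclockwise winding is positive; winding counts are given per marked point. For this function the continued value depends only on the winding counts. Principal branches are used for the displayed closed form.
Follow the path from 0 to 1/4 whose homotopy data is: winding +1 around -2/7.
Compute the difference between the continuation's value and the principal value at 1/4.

Continued minus principal equals (5/7)*sqrt(30).

The rational part is single-valued and drops out of the difference; each branch term changes only by its own monodromy.
(-10/7)*sqrt(1 - r/(-2/7)): winding +1 is odd, the square root flips sign, contributing -2*(-10/7)*sqrt(1 - (1/4)/(-2/7)) = -2*(-10/7)*sqrt(15/8) = (5/7)*sqrt(30).
Summing the contributions at r = 1/4 gives (5/7)*sqrt(30).


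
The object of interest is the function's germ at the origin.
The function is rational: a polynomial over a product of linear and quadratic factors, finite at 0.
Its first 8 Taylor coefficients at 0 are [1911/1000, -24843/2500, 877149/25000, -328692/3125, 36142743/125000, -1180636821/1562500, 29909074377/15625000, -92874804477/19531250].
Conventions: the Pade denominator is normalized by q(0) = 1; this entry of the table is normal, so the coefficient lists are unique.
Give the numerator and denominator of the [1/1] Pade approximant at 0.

The Pade approximant has numerator coefficients [1911/1000, -31899/10000]; denominator coefficients [1, 459/130].

Taylor coefficients needed (read off): a_0 = 1911/1000, a_1 = -24843/2500, a_2 = 877149/25000.
Write the denominator as Q(τ) = 1 + q1*τ. Requiring Q*f - P = O(τ^3) with deg P <= 1 kills the coefficients of τ^2..τ^2 in Q*f:
  τ^2: a_2 + q1*a_1 = 0, i.e. 877149/25000 + (-24843/2500)*q1 = 0.
Solving this linear system: q1 = 459/130.
The numerator is Q*f truncated at degree 1: P0 = a_0 = 1911/1000; P1 = a_1 + q1*a_0 = -31899/10000.


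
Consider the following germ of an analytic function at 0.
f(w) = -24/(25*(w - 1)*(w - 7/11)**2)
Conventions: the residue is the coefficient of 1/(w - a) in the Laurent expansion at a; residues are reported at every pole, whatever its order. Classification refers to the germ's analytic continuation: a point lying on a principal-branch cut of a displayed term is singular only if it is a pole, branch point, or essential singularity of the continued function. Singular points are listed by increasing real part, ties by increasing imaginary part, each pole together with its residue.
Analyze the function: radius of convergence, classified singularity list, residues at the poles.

Radius of convergence at 0: 7/11.
At 7/11: a pole of order 2; residue 363/50.
At 1: a pole of order 1; residue -363/50.

Denominator factor (w - 7/11)^2: pole of order 2 at 7/11, modulus 7/11.
Denominator factor (w - 1): pole of order 1 at 1, modulus 1.
The radius of convergence is the smallest modulus among the singular points: 7/11.
At the order-2 pole 7/11 set g(w) = (w - (7/11))^2*f(w) = -24/(25*(w - 1)).
Order-2 pole: residue = g'(a); g'(7/11) = 363/50, so the residue is 363/50.
At the order-1 pole 1 set g(w) = (w - (1))*f(w) = -24/(25*(w - 7/11)**2).
Simple pole: residue = g(a) at a = 1, which is -363/50.
List the singular points by increasing real part (a conjugate pair: the negative imaginary part first).


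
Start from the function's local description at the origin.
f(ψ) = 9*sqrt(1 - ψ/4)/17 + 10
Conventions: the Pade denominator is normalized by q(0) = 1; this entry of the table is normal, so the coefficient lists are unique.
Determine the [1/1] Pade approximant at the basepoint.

Taylor coefficients needed (expand at 0): a_0 = 179/17, a_1 = -9/136, a_2 = -9/2176.
Write the denominator as Q(ψ) = 1 + q1*ψ. Requiring Q*f - P = O(ψ^3) with deg P <= 1 kills the coefficients of ψ^2..ψ^2 in Q*f:
  ψ^2: a_2 + q1*a_1 = 0, i.e. -9/2176 + (-9/136)*q1 = 0.
Solving this linear system: q1 = -1/16.
The numerator is Q*f truncated at degree 1: P0 = a_0 = 179/17; P1 = a_1 + q1*a_0 = -197/272.

The Pade approximant has numerator coefficients [179/17, -197/272]; denominator coefficients [1, -1/16].


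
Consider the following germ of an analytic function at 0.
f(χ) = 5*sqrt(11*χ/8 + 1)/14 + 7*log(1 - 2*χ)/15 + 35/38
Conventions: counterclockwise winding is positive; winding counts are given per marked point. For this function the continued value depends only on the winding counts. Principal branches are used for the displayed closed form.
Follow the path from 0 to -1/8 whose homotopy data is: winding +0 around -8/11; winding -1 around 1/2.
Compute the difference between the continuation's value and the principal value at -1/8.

Continued minus principal equals -(14/15)*pi*i.

The rational part is single-valued and drops out of the difference; each branch term changes only by its own monodromy.
(5/14)*sqrt(1 - χ/(-8/11)): winding +0 is even, the square root returns to the same sheet, contribution 0.
(7/15)*log(1 - χ/(1/2)): each positive loop around 1/2 adds 2*pi*i to the log, so winding -1 contributes (7/15)*(-1)*2*pi*i = -(14/15)*pi*i.
Summing the contributions at χ = -1/8 gives -(14/15)*pi*i.


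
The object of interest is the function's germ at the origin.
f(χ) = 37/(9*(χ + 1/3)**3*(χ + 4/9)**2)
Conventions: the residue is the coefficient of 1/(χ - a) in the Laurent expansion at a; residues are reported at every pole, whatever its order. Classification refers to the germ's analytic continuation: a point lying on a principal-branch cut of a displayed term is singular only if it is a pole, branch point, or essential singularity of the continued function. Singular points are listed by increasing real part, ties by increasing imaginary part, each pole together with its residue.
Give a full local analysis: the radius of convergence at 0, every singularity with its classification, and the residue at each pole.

Denominator factor (χ + 4/9)^2: pole of order 2 at -4/9, modulus 4/9.
Denominator factor (χ + 1/3)^3: pole of order 3 at -1/3, modulus 1/3.
The radius of convergence is the smallest modulus among the singular points: 1/3.
At the order-2 pole -4/9 set g(χ) = (χ - (-4/9))^2*f(χ) = 37/(9*(χ + 1/3)**3).
Order-2 pole: residue = g'(a); g'(-4/9) = -80919, so the residue is -80919.
At the order-3 pole -1/3 set g(χ) = (χ - (-1/3))^3*f(χ) = 37/(9*(χ + 4/9)**2).
Order-3 pole: residue = g''(a)/2; g''(-1/3) = 161838, so the residue is 80919.
List the singular points by increasing real part (a conjugate pair: the negative imaginary part first).

Radius of convergence at 0: 1/3.
At -4/9: a pole of order 2; residue -80919.
At -1/3: a pole of order 3; residue 80919.


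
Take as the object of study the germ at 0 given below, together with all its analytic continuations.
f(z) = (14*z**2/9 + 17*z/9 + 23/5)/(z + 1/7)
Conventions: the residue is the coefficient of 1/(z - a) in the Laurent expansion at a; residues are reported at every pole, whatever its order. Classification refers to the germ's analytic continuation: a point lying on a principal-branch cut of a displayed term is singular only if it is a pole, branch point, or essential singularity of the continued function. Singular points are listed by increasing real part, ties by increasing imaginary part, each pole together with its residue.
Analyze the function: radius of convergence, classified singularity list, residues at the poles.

Denominator factor (z + 1/7): pole of order 1 at -1/7, modulus 1/7.
The radius of convergence is the smallest modulus among the singular points: 1/7.
At the order-1 pole -1/7 set g(z) = (z - (-1/7))*f(z) = 14*z**2/9 + 17*z/9 + 23/5.
Simple pole: residue = g(a) at a = -1/7, which is 458/105.

Radius of convergence at 0: 1/7.
At -1/7: a pole of order 1; residue 458/105.


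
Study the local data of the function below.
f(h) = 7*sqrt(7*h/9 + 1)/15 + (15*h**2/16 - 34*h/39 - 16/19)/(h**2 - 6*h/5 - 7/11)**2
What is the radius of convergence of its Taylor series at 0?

Denominator factor (h**2 - 6*h/5 - 7/11)^2: discriminant 1096/275, real irrational roots 3/5 + (1/55)*sqrt(3014) and 3/5 - (1/55)*sqrt(3014); poles of order 2, moduli 3/5 + (1/55)*sqrt(3014) and -3/5 + (1/55)*sqrt(3014).
Branch term (7/15)*sqrt(1 - h/(-9/7)): its argument vanishes at h = -9/7, a square-root branch point, modulus 9/7.
The radius of convergence is the smallest modulus among the singular points: -3/5 + (1/55)*sqrt(3014).

The radius of convergence is -3/5 + (1/55)*sqrt(3014).


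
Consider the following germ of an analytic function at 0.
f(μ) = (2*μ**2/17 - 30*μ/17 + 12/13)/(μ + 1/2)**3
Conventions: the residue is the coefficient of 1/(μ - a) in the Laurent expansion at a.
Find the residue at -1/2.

The residue is 2/17.

At the order-3 pole -1/2 set g(μ) = (μ - (-1/2))^3*f(μ) = 2*μ**2/17 - 30*μ/17 + 12/13.
Order-3 pole: residue = g''(a)/2; g''(-1/2) = 4/17, so the residue is 2/17.


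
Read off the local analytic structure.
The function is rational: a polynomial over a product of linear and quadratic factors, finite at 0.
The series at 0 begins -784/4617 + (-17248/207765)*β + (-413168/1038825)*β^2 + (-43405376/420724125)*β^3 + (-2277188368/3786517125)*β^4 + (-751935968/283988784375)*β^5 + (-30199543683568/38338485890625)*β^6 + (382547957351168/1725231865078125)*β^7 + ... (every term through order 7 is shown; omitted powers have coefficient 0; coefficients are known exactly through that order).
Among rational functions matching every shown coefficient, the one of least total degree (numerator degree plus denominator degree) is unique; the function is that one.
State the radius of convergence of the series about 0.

No rational of total degree below 6 reproduces all 8 coefficients; solving the [0/6] Pade equations on them gives f(β) = -12/(19*(β - 9/7)**2*(β**2 - 4*β/5 - 3/2)**2), whose expansion matches every shown term.
Denominator factor (β - 9/7)^2: pole of order 2 at 9/7, modulus 9/7.
Denominator factor (β**2 - 4*β/5 - 3/2)^2: discriminant 166/25, real irrational roots 2/5 + (1/10)*sqrt(166) and 2/5 - (1/10)*sqrt(166); poles of order 2, moduli 2/5 + (1/10)*sqrt(166) and -2/5 + (1/10)*sqrt(166).
The radius of convergence is the smallest modulus among the singular points: -2/5 + (1/10)*sqrt(166).

The radius of convergence is -2/5 + (1/10)*sqrt(166).


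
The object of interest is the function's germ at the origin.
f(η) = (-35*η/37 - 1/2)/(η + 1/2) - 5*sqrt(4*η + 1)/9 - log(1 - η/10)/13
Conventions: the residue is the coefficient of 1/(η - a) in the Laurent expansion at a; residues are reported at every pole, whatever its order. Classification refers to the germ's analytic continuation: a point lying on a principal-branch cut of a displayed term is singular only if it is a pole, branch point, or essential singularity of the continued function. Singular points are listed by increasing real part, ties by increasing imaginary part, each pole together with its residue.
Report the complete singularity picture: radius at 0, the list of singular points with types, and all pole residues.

Denominator factor (η + 1/2): pole of order 1 at -1/2, modulus 1/2.
Branch term (-5/9)*sqrt(1 - η/(-1/4)): its argument vanishes at η = -1/4, a square-root branch point, modulus 1/4.
Branch term (-1/13)*log(1 - η/(10)): its argument vanishes at η = 10, a logarithmic branch point, modulus 10.
The radius of convergence is the smallest modulus among the singular points: 1/4.
The branch terms are analytic at -1/2 and contribute nothing to the residue; only the rational part matters.
At the order-1 pole -1/2 set g(η) = (η - (-1/2))*(rational part) = -35*η/37 - 1/2.
Simple pole: residue = g(a) at a = -1/2, which is -1/37.
List the singular points by increasing real part (a conjugate pair: the negative imaginary part first).

Radius of convergence at 0: 1/4.
At -1/2: a pole of order 1; residue -1/37.
At -1/4: an algebraic (square-root) branch point.
At 10: a logarithmic branch point.


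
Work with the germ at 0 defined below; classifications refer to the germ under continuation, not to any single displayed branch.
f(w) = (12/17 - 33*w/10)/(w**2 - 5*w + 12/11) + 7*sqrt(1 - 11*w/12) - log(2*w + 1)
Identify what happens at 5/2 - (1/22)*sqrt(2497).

The point is a pole of order 1.

The denominator factor w**2 - 5*w + 12/11 vanishes at 5/2 - (1/22)*sqrt(2497) and appears to the power 1; the numerator there equals -513/68 + (3/20)*sqrt(2497), nonzero, and no other factor vanishes.
The branch terms are analytic at this point.
Hence a pole whose order is the multiplicity, 1.


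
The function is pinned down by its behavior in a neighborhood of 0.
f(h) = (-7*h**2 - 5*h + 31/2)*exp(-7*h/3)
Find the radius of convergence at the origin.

The factor exp(-7*h/3) is entire and contributes no finite singular point.
The polynomial part has no poles.
No finite singular points: the Taylor series at 0 converges everywhere.

The radius of convergence is infinite.


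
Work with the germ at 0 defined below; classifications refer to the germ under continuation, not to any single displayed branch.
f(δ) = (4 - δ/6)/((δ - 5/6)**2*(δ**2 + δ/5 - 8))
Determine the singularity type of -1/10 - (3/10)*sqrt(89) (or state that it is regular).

The point is a pole of order 1.

The denominator factor δ**2 + δ/5 - 8 vanishes at -1/10 - (3/10)*sqrt(89) and appears to the power 1; the numerator there equals 241/60 + (1/20)*sqrt(89), nonzero, and no other factor vanishes.
Hence a pole whose order is the multiplicity, 1.


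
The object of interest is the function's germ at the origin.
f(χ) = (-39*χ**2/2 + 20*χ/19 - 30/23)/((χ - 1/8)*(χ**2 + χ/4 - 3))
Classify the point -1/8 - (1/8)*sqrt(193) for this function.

The denominator factor χ**2 + χ/4 - 3 vanishes at -1/8 - (1/8)*sqrt(193) and appears to the power 1; the numerator there equals -1693331/27968 - (901/1216)*sqrt(193), nonzero, and no other factor vanishes.
Hence a pole whose order is the multiplicity, 1.

The point is a pole of order 1.


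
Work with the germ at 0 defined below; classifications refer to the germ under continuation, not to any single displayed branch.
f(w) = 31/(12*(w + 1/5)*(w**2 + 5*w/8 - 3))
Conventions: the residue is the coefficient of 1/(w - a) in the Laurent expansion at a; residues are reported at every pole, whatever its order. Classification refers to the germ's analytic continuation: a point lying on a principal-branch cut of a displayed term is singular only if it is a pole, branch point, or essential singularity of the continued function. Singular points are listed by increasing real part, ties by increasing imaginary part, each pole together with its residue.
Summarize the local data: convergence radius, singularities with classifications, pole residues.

Radius of convergence at 0: 1/5.
At -5/16 - (1/16)*sqrt(793): a pole of order 1; residue 775/1851 - (465/489281)*sqrt(793).
At -1/5: a pole of order 1; residue -1550/1851.
At -5/16 + (1/16)*sqrt(793): a pole of order 1; residue 775/1851 + (465/489281)*sqrt(793).

Denominator factor (w**2 + 5*w/8 - 3): discriminant 793/64, real irrational roots -5/16 + (1/16)*sqrt(793) and -5/16 - (1/16)*sqrt(793); poles of order 1, moduli -5/16 + (1/16)*sqrt(793) and 5/16 + (1/16)*sqrt(793).
Denominator factor (w + 1/5): pole of order 1 at -1/5, modulus 1/5.
The radius of convergence is the smallest modulus among the singular points: 1/5.
The factor w**2 + 5*w/8 - 3 splits as (w - a)(w - a') with a = -5/16 - (1/16)*sqrt(793), a' = -5/16 + (1/16)*sqrt(793). At the order-1 pole a set g(w) = (w - a)*f(w) = [31/(12*(w + 1/5))] / (w - a').
Simple pole: residue = g(a) at a = -5/16 - (1/16)*sqrt(793), which is 775/1851 - (465/489281)*sqrt(793).
At the order-1 pole -1/5 set g(w) = (w - (-1/5))*f(w) = 31/(12*(w**2 + 5*w/8 - 3)).
Simple pole: residue = g(a) at a = -1/5, which is -1550/1851.
The factor w**2 + 5*w/8 - 3 splits as (w - a)(w - a') with a = -5/16 + (1/16)*sqrt(793), a' = -5/16 - (1/16)*sqrt(793). At the order-1 pole a set g(w) = (w - a)*f(w) = [31/(12*(w + 1/5))] / (w - a').
Simple pole: residue = g(a) at a = -5/16 + (1/16)*sqrt(793), which is 775/1851 + (465/489281)*sqrt(793).
List the singular points by increasing real part (a conjugate pair: the negative imaginary part first).


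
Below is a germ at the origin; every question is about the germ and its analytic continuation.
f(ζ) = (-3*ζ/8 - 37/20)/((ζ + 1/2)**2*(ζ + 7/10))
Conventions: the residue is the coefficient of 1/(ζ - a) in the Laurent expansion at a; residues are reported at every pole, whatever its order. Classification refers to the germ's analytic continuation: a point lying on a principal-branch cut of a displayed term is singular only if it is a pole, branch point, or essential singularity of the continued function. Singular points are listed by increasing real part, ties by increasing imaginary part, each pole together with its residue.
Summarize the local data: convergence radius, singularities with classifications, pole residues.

Radius of convergence at 0: 1/2.
At -7/10: a pole of order 1; residue -635/16.
At -1/2: a pole of order 2; residue 635/16.

Denominator factor (ζ + 1/2)^2: pole of order 2 at -1/2, modulus 1/2.
Denominator factor (ζ + 7/10): pole of order 1 at -7/10, modulus 7/10.
The radius of convergence is the smallest modulus among the singular points: 1/2.
At the order-1 pole -7/10 set g(ζ) = (ζ - (-7/10))*f(ζ) = (-3*ζ/8 - 37/20)/(ζ + 1/2)**2.
Simple pole: residue = g(a) at a = -7/10, which is -635/16.
At the order-2 pole -1/2 set g(ζ) = (ζ - (-1/2))^2*f(ζ) = (-3*ζ/8 - 37/20)/(ζ + 7/10).
Order-2 pole: residue = g'(a); g'(-1/2) = 635/16, so the residue is 635/16.
List the singular points by increasing real part (a conjugate pair: the negative imaginary part first).


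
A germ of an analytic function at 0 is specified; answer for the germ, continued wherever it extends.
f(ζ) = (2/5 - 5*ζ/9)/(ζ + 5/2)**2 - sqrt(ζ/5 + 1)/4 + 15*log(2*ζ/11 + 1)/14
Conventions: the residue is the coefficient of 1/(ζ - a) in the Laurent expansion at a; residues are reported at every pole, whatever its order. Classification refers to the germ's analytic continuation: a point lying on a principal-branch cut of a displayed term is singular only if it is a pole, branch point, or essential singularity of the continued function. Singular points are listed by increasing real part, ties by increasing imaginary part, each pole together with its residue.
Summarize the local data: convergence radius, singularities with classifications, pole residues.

Radius of convergence at 0: 5/2.
At -11/2: a logarithmic branch point.
At -5: an algebraic (square-root) branch point.
At -5/2: a pole of order 2; residue -5/9.

Denominator factor (ζ + 5/2)^2: pole of order 2 at -5/2, modulus 5/2.
Branch term (-1/4)*sqrt(1 - ζ/(-5)): its argument vanishes at ζ = -5, a square-root branch point, modulus 5.
Branch term (15/14)*log(1 - ζ/(-11/2)): its argument vanishes at ζ = -11/2, a logarithmic branch point, modulus 11/2.
The radius of convergence is the smallest modulus among the singular points: 5/2.
The branch terms are analytic at -5/2 and contribute nothing to the residue; only the rational part matters.
At the order-2 pole -5/2 set g(ζ) = (ζ - (-5/2))^2*(rational part) = 2/5 - 5*ζ/9.
Order-2 pole: residue = g'(a); g'(-5/2) = -5/9, so the residue is -5/9.
List the singular points by increasing real part (a conjugate pair: the negative imaginary part first).


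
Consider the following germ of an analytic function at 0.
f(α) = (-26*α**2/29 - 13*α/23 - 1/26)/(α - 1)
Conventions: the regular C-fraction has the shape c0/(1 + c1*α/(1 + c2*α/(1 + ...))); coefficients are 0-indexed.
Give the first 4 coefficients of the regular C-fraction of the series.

The regular C-fraction coefficients are [1/26, -361/23, 3180918/240787, -27525986/98523759].

Taylor coefficients (expand at 0): a_0 = 1/26, a_1 = 361/598, a_2 = 26017/17342, a_3 = 26017/17342.
c0 = a_0 = 1/26. Peel one level at a time: if S = 1 + c*α/S' with S'(0) = 1, then c is the α-coefficient of S and S' = c*α/(S - 1).
S_1 = c0/f = 1 + (-361/23)*α + (3180918/15341)*α^2 + ...; c1 = -361/23.
S_2 = c1*α/(S_1 - 1) = 1 + (3180918/240787)*α + (404512316/109599961)*α^2 + ...; c2 = 3180918/240787.
S_3 = c2*α/(S_2 - 1) = 1 + (-27525986/98523759)*α + ...; c3 = -27525986/98523759.


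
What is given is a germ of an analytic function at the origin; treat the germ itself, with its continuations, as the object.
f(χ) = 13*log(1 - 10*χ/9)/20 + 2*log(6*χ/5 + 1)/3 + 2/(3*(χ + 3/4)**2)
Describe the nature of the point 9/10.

The point is a logarithmic branch point.

The term (13/20)*log(1 - χ/(9/10)) has argument 1 - 9/10/(9/10) = 0 at 9/10: a logarithmic (infinitely-sheeted) branch point; the remaining terms are analytic or single-valued there.


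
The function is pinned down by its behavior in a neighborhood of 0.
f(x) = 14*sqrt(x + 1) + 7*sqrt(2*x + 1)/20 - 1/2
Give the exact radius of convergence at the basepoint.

Branch term (7/20)*sqrt(1 - x/(-1/2)): its argument vanishes at x = -1/2, a square-root branch point, modulus 1/2.
Branch term (14)*sqrt(1 - x/(-1)): its argument vanishes at x = -1, a square-root branch point, modulus 1.
The radius of convergence is the smallest modulus among the singular points: 1/2.

The radius of convergence is 1/2.


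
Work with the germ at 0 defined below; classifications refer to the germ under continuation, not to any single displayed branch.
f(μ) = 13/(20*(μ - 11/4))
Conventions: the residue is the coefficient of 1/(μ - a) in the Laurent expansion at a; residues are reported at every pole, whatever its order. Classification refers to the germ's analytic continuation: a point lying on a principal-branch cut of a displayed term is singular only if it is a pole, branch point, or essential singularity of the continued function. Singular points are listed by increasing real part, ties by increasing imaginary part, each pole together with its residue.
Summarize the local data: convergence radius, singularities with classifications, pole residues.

Radius of convergence at 0: 11/4.
At 11/4: a pole of order 1; residue 13/20.

Denominator factor (μ - 11/4): pole of order 1 at 11/4, modulus 11/4.
The radius of convergence is the smallest modulus among the singular points: 11/4.
At the order-1 pole 11/4 set g(μ) = (μ - (11/4))*f(μ) = 13/20.
Simple pole: residue = g(a) at a = 11/4, which is 13/20.


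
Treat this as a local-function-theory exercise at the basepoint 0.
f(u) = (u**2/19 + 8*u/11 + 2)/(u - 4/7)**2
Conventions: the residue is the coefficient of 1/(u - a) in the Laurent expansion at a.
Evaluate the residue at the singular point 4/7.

The residue is 1152/1463.

At the order-2 pole 4/7 set g(u) = (u - (4/7))^2*f(u) = u**2/19 + 8*u/11 + 2.
Order-2 pole: residue = g'(a); g'(4/7) = 1152/1463, so the residue is 1152/1463.


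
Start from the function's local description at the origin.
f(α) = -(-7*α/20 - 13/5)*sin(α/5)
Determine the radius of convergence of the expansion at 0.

The factor -sin(α/5) is entire and contributes no finite singular point.
The polynomial part has no poles.
No finite singular points: the Taylor series at 0 converges everywhere.

The radius of convergence is infinite.


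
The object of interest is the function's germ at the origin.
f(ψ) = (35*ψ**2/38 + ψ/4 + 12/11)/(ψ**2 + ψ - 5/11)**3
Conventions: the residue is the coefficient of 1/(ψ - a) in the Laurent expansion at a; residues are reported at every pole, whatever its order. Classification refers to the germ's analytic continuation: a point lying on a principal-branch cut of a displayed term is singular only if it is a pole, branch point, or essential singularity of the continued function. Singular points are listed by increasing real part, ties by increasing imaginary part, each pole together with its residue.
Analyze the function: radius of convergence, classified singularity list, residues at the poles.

Radius of convergence at 0: -1/2 + (1/22)*sqrt(341).
At -1/2 - (1/22)*sqrt(341): a pole of order 3; residue -(54065/2264116)*sqrt(341).
At -1/2 + (1/22)*sqrt(341): a pole of order 3; residue (54065/2264116)*sqrt(341).

Denominator factor (ψ**2 + ψ - 5/11)^3: discriminant 31/11, real irrational roots -1/2 + (1/22)*sqrt(341) and -1/2 - (1/22)*sqrt(341); poles of order 3, moduli -1/2 + (1/22)*sqrt(341) and 1/2 + (1/22)*sqrt(341).
The radius of convergence is the smallest modulus among the singular points: -1/2 + (1/22)*sqrt(341).
The factor ψ**2 + ψ - 5/11 splits as (ψ - a)(ψ - a') with a = -1/2 - (1/22)*sqrt(341), a' = -1/2 + (1/22)*sqrt(341). At the order-3 pole a set g(ψ) = (ψ - a)^3*f(ψ) = [35*ψ**2/38 + ψ/4 + 12/11] / (ψ - a')^3.
Order-3 pole: residue = g''(a)/2; g''(-1/2 - (1/22)*sqrt(341)) = -(54065/1132058)*sqrt(341), so the residue is -(54065/2264116)*sqrt(341).
The factor ψ**2 + ψ - 5/11 splits as (ψ - a)(ψ - a') with a = -1/2 + (1/22)*sqrt(341), a' = -1/2 - (1/22)*sqrt(341). At the order-3 pole a set g(ψ) = (ψ - a)^3*f(ψ) = [35*ψ**2/38 + ψ/4 + 12/11] / (ψ - a')^3.
Order-3 pole: residue = g''(a)/2; g''(-1/2 + (1/22)*sqrt(341)) = (54065/1132058)*sqrt(341), so the residue is (54065/2264116)*sqrt(341).
List the singular points by increasing real part (a conjugate pair: the negative imaginary part first).


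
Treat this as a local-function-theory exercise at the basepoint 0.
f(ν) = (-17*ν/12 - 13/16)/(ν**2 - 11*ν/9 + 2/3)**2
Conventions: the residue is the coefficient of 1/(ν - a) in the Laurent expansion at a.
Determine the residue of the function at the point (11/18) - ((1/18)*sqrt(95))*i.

The residue is -((783/2888)*sqrt(95))*i.

The factor ν**2 - 11*ν/9 + 2/3 splits as (ν - a)(ν - a') with a = (11/18) - ((1/18)*sqrt(95))*i, a' = (11/18) + ((1/18)*sqrt(95))*i. At the order-2 pole a set g(ν) = (ν - a)^2*f(ν) = [-17*ν/12 - 13/16] / (ν - a')^2.
Order-2 pole: residue = g'(a); g'((11/18) - ((1/18)*sqrt(95))*i) = -((783/2888)*sqrt(95))*i, so the residue is -((783/2888)*sqrt(95))*i.


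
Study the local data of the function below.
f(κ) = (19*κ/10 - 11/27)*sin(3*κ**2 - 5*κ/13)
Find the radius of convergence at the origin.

The factor sin(3*κ**2 - 5*κ/13) is entire and contributes no finite singular point.
The polynomial part has no poles.
No finite singular points: the Taylor series at 0 converges everywhere.

The radius of convergence is infinite.


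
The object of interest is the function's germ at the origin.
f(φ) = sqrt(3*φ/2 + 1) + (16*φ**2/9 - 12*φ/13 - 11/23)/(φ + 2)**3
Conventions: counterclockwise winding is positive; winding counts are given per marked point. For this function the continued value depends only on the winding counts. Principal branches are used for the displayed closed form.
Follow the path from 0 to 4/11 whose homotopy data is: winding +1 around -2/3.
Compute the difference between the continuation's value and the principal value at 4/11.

The rational part is single-valued and drops out of the difference; each branch term changes only by its own monodromy.
(1)*sqrt(1 - φ/(-2/3)): winding +1 is odd, the square root flips sign, contributing -2*(1)*sqrt(1 - (4/11)/(-2/3)) = -2*(1)*sqrt(17/11) = -(2/11)*sqrt(187).
Summing the contributions at φ = 4/11 gives -(2/11)*sqrt(187).

Continued minus principal equals -(2/11)*sqrt(187).


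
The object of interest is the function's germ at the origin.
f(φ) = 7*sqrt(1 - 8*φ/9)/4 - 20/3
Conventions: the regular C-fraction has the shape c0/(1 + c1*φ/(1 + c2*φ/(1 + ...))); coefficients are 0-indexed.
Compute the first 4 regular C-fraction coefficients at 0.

The regular C-fraction coefficients are [-59/12, -28/177, -34/531, -118/153].

Taylor coefficients (expand at 0): a_0 = -59/12, a_1 = -7/9, a_2 = -14/81, a_3 = -56/729.
c0 = a_0 = -59/12. Peel one level at a time: if S = 1 + c*φ/S' with S'(0) = 1, then c is the φ-coefficient of S and S' = c*φ/(S - 1).
S_1 = c0/f = 1 + (-28/177)*φ + (-952/93987)*φ^2 + ...; c1 = -28/177.
S_2 = c1*φ/(S_1 - 1) = 1 + (-34/531)*φ + (-4/81)*φ^2 + ...; c2 = -34/531.
S_3 = c2*φ/(S_2 - 1) = 1 + (-118/153)*φ + ...; c3 = -118/153.


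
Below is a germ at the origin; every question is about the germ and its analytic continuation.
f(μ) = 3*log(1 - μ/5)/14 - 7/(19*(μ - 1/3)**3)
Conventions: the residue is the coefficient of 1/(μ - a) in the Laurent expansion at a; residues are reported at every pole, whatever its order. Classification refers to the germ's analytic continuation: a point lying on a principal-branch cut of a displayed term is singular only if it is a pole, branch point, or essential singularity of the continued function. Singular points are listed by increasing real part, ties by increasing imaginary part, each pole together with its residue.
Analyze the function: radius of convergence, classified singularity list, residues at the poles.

Radius of convergence at 0: 1/3.
At 1/3: a pole of order 3; residue 0.
At 5: a logarithmic branch point.

Denominator factor (μ - 1/3)^3: pole of order 3 at 1/3, modulus 1/3.
Branch term (3/14)*log(1 - μ/(5)): its argument vanishes at μ = 5, a logarithmic branch point, modulus 5.
The radius of convergence is the smallest modulus among the singular points: 1/3.
The branch term is analytic at 1/3 and contributes nothing to the residue; only the rational part matters.
At the order-3 pole 1/3 set g(μ) = (μ - (1/3))^3*(rational part) = -7/19.
Order-3 pole: residue = g''(a)/2; g''(1/3) = 0, so the residue is 0.
List the singular points by increasing real part (a conjugate pair: the negative imaginary part first).


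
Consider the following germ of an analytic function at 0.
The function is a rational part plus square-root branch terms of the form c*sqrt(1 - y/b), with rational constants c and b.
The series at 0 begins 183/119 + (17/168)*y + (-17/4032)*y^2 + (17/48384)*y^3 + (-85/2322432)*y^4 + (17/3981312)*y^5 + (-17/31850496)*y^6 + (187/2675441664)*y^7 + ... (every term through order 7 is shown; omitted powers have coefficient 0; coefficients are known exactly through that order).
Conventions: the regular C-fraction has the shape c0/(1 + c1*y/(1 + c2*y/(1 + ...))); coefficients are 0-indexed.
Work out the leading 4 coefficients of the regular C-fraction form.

Taylor coefficients (read off): a_0 = 183/119, a_1 = 17/168, a_2 = -17/4032, a_3 = 17/48384.
c0 = a_0 = 183/119. Peel one level at a time: if S = 1 + c*y/S' with S'(0) = 1, then c is the y-coefficient of S and S' = c*y/(S - 1).
S_1 = c0/f = 1 + (-289/4392)*y + (17051/2411208)*y^2 + ...; c1 = -289/4392.
S_2 = c1*y/(S_1 - 1) = 1 + (59/549)*y + (-1/576)*y^2 + ...; c2 = 59/549.
S_3 = c2*y/(S_2 - 1) = 1 + (61/3776)*y + ...; c3 = 61/3776.

The regular C-fraction coefficients are [183/119, -289/4392, 59/549, 61/3776].


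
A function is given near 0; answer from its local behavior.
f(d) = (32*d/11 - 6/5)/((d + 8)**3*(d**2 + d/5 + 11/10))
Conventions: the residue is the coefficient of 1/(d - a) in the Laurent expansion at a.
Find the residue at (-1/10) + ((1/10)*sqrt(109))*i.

The residue is (9001644/2816526625) + ((5848076/307001402125)*sqrt(109))*i.

The factor d**2 + d/5 + 11/10 splits as (d - a)(d - a') with a = (-1/10) + ((1/10)*sqrt(109))*i, a' = (-1/10) - ((1/10)*sqrt(109))*i. At the order-1 pole a set g(d) = (d - a)*f(d) = [(32*d/11 - 6/5)/(d + 8)**3] / (d - a').
Simple pole: residue = g(a) at a = (-1/10) + ((1/10)*sqrt(109))*i, which is (9001644/2816526625) + ((5848076/307001402125)*sqrt(109))*i.


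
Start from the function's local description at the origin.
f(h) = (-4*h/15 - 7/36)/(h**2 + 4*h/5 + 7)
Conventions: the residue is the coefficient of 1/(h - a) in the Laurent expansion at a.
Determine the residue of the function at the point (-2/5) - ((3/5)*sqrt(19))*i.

The factor h**2 + 4*h/5 + 7 splits as (h - a)(h - a') with a = (-2/5) - ((3/5)*sqrt(19))*i, a' = (-2/5) + ((3/5)*sqrt(19))*i. At the order-1 pole a set g(h) = (h - a)*f(h) = [-4*h/15 - 7/36] / (h - a').
Simple pole: residue = g(a) at a = (-2/5) - ((3/5)*sqrt(19))*i, which is (-2/15) - ((79/20520)*sqrt(19))*i.

The residue is (-2/15) - ((79/20520)*sqrt(19))*i.


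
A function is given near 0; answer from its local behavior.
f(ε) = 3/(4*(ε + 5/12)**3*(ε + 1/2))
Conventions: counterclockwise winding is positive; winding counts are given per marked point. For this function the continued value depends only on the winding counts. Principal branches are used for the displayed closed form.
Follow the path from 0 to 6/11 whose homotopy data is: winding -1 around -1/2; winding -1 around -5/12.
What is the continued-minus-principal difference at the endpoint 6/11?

The function is rational, hence single-valued: continuing it around any pole returns the same value, so the difference is 0.

Continued minus principal equals 0.


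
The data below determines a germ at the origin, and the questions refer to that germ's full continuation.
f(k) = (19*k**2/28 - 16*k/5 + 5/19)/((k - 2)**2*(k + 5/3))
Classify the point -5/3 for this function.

The point is a pole of order 1.

The denominator factor k + 5/3 vanishes at -5/3 and appears to the power 1; the numerator there equals 35821/4788, nonzero, and no other factor vanishes.
Hence a pole whose order is the multiplicity, 1.


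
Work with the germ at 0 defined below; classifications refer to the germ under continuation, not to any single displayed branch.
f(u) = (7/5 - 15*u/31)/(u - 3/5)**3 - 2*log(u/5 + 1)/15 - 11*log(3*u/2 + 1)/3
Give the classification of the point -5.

The term (-2/15)*log(1 - u/(-5)) has argument 1 - -5/(-5) = 0 at -5: a logarithmic (infinitely-sheeted) branch point; the remaining terms are analytic or single-valued there.

The point is a logarithmic branch point.


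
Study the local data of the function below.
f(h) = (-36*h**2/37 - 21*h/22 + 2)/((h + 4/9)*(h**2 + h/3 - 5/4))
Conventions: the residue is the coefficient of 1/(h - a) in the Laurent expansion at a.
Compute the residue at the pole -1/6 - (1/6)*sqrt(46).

The residue is 70146/158323 + (75681/1324156)*sqrt(46).


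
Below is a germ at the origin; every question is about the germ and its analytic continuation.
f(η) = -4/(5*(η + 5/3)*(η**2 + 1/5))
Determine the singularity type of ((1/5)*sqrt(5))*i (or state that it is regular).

The denominator factor η**2 + 1/5 vanishes at ((1/5)*sqrt(5))*i and appears to the power 1; the numerator there equals -4/5, nonzero, and no other factor vanishes.
Hence a pole whose order is the multiplicity, 1.

The point is a pole of order 1.


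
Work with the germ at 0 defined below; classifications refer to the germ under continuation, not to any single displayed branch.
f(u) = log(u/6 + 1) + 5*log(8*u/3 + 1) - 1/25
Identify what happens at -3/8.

The term (5)*log(1 - u/(-3/8)) has argument 1 - -3/8/(-3/8) = 0 at -3/8: a logarithmic (infinitely-sheeted) branch point; the remaining terms are analytic or single-valued there.

The point is a logarithmic branch point.


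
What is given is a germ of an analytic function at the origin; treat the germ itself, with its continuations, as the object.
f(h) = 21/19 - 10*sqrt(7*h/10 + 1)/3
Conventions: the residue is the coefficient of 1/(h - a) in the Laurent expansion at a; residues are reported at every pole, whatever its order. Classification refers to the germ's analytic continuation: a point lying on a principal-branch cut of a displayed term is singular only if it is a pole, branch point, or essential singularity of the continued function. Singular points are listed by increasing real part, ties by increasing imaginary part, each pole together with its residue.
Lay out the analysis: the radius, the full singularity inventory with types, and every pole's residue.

Branch term (-10/3)*sqrt(1 - h/(-10/7)): its argument vanishes at h = -10/7, a square-root branch point, modulus 10/7.
The radius of convergence is the smallest modulus among the singular points: 10/7.

Radius of convergence at 0: 10/7.
At -10/7: an algebraic (square-root) branch point.


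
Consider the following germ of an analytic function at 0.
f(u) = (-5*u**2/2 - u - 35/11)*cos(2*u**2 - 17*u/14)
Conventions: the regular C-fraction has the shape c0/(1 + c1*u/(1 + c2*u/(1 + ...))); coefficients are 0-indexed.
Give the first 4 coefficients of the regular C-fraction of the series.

The regular C-fraction coefficients are [-35/11, -11/35, 493/3080, 13216915/303688].

Taylor coefficients (expand at 0): a_0 = -35/11, a_1 = -1, a_2 = -95/616, a_3 = -30141/4312.
c0 = a_0 = -35/11. Peel one level at a time: if S = 1 + c*u/S' with S'(0) = 1, then c is the u-coefficient of S and S' = c*u/(S - 1).
S_1 = c0/f = 1 + (-11/35)*u + (493/9800)*u^2 + ...; c1 = -11/35.
S_2 = c1*u/(S_1 - 1) = 1 + (493/3080)*u + (-2643383/379456)*u^2 + ...; c2 = 493/3080.
S_3 = c2*u/(S_2 - 1) = 1 + (13216915/303688)*u + ...; c3 = 13216915/303688.


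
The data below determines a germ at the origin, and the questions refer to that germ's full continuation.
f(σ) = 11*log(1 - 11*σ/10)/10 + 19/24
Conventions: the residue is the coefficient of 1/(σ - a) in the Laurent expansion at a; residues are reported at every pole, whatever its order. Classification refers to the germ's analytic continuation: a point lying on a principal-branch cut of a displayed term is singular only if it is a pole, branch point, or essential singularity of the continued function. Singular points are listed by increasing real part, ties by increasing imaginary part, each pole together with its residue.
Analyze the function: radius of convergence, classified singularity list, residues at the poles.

Branch term (11/10)*log(1 - σ/(10/11)): its argument vanishes at σ = 10/11, a logarithmic branch point, modulus 10/11.
The radius of convergence is the smallest modulus among the singular points: 10/11.

Radius of convergence at 0: 10/11.
At 10/11: a logarithmic branch point.


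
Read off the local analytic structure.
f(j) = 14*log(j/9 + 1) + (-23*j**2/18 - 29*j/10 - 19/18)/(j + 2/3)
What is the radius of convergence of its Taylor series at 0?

The radius of convergence is 2/3.

Denominator factor (j + 2/3): pole of order 1 at -2/3, modulus 2/3.
Branch term (14)*log(1 - j/(-9)): its argument vanishes at j = -9, a logarithmic branch point, modulus 9.
The radius of convergence is the smallest modulus among the singular points: 2/3.


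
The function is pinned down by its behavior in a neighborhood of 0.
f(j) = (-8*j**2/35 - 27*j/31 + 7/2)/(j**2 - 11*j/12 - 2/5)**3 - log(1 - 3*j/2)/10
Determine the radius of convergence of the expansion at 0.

Denominator factor (j**2 - 11*j/12 - 2/5)^3: discriminant 1757/720, real irrational roots 11/24 + (1/120)*sqrt(8785) and 11/24 - (1/120)*sqrt(8785); poles of order 3, moduli 11/24 + (1/120)*sqrt(8785) and -11/24 + (1/120)*sqrt(8785).
Branch term (-1/10)*log(1 - j/(2/3)): its argument vanishes at j = 2/3, a logarithmic branch point, modulus 2/3.
The radius of convergence is the smallest modulus among the singular points: -11/24 + (1/120)*sqrt(8785).

The radius of convergence is -11/24 + (1/120)*sqrt(8785).


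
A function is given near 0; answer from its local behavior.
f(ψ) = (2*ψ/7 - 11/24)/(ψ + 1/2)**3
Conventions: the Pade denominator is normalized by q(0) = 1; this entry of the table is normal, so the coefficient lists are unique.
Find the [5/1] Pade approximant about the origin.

Taylor coefficients needed (expand at 0): a_0 = -11/3, a_1 = 170/7, a_2 = -712/7, a_3 = 7312/21, a_4 = -7440/7, a_5 = 21088/7, a_6 = -24320/3.
Write the denominator as Q(ψ) = 1 + q1*ψ. Requiring Q*f - P = O(ψ^7) with deg P <= 5 kills the coefficients of ψ^6..ψ^6 in Q*f:
  ψ^6: a_6 + q1*a_5 = 0, i.e. -24320/3 + (21088/7)*q1 = 0.
Solving this linear system: q1 = 5320/1977.
The numerator is Q*f truncated at degree 5: P0 = a_0 = -11/3; P1 = a_1 + q1*a_0 = 598630/41517; P2 = a_2 + q1*a_1 = -503224/13839; P3 = a_3 + q1*a_2 = 1030768/13839; P4 = a_4 + q1*a_3 = -5226800/41517; P5 = a_5 + q1*a_4 = 703392/4613.

The Pade approximant has numerator coefficients [-11/3, 598630/41517, -503224/13839, 1030768/13839, -5226800/41517, 703392/4613]; denominator coefficients [1, 5320/1977].
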